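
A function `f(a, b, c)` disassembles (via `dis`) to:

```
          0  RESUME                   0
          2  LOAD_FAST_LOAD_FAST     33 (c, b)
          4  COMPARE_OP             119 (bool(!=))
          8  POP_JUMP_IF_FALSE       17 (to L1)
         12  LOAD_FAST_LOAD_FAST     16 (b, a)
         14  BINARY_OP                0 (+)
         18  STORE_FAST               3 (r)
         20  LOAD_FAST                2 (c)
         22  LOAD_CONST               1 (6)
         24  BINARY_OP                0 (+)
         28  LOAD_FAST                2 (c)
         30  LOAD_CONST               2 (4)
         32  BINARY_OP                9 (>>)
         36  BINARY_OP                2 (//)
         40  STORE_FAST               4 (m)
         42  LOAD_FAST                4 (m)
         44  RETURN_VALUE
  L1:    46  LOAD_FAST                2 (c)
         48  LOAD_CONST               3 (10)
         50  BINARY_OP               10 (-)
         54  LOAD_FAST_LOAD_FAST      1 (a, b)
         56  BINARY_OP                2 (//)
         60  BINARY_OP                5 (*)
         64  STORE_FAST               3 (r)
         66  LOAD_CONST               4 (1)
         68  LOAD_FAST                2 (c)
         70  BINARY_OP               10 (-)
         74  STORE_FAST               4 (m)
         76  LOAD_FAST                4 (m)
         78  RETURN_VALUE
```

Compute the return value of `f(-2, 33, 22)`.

28

LOAD_FAST_LOAD_FAST c,b → push 22,33. Stack: [22, 33]
COMPARE_OP bool(!=) → 22 vs 33 = True. Stack: [True]
POP_JUMP_IF_FALSE → pop True; no jump. Stack: []
LOAD_FAST_LOAD_FAST b,a → push 33,-2. Stack: [33, -2]
BINARY_OP + → 33 + -2 = 31. Stack: [31]
STORE_FAST r → r=31. Stack: []
LOAD_FAST c → push 22. Stack: [22]
LOAD_CONST → push 6. Stack: [22, 6]
BINARY_OP + → 22 + 6 = 28. Stack: [28]
LOAD_FAST c → push 22. Stack: [28, 22]
LOAD_CONST → push 4. Stack: [28, 22, 4]
BINARY_OP >> → 22 >> 4 = 1. Stack: [28, 1]
BINARY_OP // → 28 // 1 = 28. Stack: [28]
STORE_FAST m → m=28. Stack: []
LOAD_FAST m → push 28. Stack: [28]
RETURN_VALUE → return 28.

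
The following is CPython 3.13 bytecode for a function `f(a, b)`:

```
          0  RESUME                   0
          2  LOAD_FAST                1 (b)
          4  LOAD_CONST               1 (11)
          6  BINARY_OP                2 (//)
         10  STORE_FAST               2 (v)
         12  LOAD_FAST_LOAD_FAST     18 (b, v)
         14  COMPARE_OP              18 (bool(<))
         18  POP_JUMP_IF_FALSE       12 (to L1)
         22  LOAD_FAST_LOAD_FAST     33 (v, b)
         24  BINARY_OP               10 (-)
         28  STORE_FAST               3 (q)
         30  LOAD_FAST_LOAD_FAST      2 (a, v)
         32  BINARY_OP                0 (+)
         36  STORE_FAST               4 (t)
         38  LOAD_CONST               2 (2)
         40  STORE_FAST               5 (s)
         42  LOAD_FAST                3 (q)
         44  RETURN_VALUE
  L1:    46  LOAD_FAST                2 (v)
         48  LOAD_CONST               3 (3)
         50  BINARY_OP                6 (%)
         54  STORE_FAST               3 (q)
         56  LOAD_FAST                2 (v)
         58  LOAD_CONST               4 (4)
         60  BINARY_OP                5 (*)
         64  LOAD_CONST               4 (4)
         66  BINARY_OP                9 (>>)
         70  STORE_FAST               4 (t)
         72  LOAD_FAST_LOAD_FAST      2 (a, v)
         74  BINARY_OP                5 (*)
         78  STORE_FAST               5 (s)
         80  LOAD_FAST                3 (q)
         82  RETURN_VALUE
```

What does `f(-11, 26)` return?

LOAD_FAST b → push 26. Stack: [26]
LOAD_CONST → push 11. Stack: [26, 11]
BINARY_OP // → 26 // 11 = 2. Stack: [2]
STORE_FAST v → v=2. Stack: []
LOAD_FAST_LOAD_FAST b,v → push 26,2. Stack: [26, 2]
COMPARE_OP bool(<) → 26 vs 2 = False. Stack: [False]
POP_JUMP_IF_FALSE → pop False; jump. Stack: []
LOAD_FAST v → push 2. Stack: [2]
LOAD_CONST → push 3. Stack: [2, 3]
BINARY_OP % → 2 % 3 = 2. Stack: [2]
STORE_FAST q → q=2. Stack: []
LOAD_FAST v → push 2. Stack: [2]
LOAD_CONST → push 4. Stack: [2, 4]
BINARY_OP * → 2 * 4 = 8. Stack: [8]
LOAD_CONST → push 4. Stack: [8, 4]
BINARY_OP >> → 8 >> 4 = 0. Stack: [0]
STORE_FAST t → t=0. Stack: []
LOAD_FAST_LOAD_FAST a,v → push -11,2. Stack: [-11, 2]
BINARY_OP * → -11 * 2 = -22. Stack: [-22]
STORE_FAST s → s=-22. Stack: []
LOAD_FAST q → push 2. Stack: [2]
RETURN_VALUE → return 2.

2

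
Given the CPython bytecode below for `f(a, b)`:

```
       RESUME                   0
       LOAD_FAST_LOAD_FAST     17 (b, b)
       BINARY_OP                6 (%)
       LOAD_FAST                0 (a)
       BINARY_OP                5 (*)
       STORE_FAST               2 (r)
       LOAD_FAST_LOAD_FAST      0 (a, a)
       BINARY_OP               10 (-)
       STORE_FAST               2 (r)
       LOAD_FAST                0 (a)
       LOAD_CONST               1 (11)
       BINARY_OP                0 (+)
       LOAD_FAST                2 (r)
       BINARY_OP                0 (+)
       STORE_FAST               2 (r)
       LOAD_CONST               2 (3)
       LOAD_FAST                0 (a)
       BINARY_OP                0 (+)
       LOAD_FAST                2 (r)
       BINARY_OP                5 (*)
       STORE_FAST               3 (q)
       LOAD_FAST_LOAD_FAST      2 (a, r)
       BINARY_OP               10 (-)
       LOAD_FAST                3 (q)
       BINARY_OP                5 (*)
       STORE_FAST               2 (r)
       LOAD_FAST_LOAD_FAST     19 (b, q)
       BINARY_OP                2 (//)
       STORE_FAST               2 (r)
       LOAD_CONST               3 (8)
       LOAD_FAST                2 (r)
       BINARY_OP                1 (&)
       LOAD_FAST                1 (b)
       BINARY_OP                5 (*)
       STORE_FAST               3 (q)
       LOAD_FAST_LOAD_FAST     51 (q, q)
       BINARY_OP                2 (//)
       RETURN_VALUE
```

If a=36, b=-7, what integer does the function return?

LOAD_FAST_LOAD_FAST b,b → push -7,-7. Stack: [-7, -7]
BINARY_OP % → -7 % -7 = 0. Stack: [0]
LOAD_FAST a → push 36. Stack: [0, 36]
BINARY_OP * → 0 * 36 = 0. Stack: [0]
STORE_FAST r → r=0. Stack: []
LOAD_FAST_LOAD_FAST a,a → push 36,36. Stack: [36, 36]
BINARY_OP - → 36 - 36 = 0. Stack: [0]
STORE_FAST r → r=0. Stack: []
LOAD_FAST a → push 36. Stack: [36]
LOAD_CONST → push 11. Stack: [36, 11]
BINARY_OP + → 36 + 11 = 47. Stack: [47]
LOAD_FAST r → push 0. Stack: [47, 0]
BINARY_OP + → 47 + 0 = 47. Stack: [47]
STORE_FAST r → r=47. Stack: []
LOAD_CONST → push 3. Stack: [3]
LOAD_FAST a → push 36. Stack: [3, 36]
BINARY_OP + → 3 + 36 = 39. Stack: [39]
LOAD_FAST r → push 47. Stack: [39, 47]
BINARY_OP * → 39 * 47 = 1833. Stack: [1833]
STORE_FAST q → q=1833. Stack: []
LOAD_FAST_LOAD_FAST a,r → push 36,47. Stack: [36, 47]
BINARY_OP - → 36 - 47 = -11. Stack: [-11]
LOAD_FAST q → push 1833. Stack: [-11, 1833]
BINARY_OP * → -11 * 1833 = -20163. Stack: [-20163]
STORE_FAST r → r=-20163. Stack: []
LOAD_FAST_LOAD_FAST b,q → push -7,1833. Stack: [-7, 1833]
BINARY_OP // → -7 // 1833 = -1. Stack: [-1]
STORE_FAST r → r=-1. Stack: []
LOAD_CONST → push 8. Stack: [8]
LOAD_FAST r → push -1. Stack: [8, -1]
BINARY_OP & → 8 & -1 = 8. Stack: [8]
LOAD_FAST b → push -7. Stack: [8, -7]
BINARY_OP * → 8 * -7 = -56. Stack: [-56]
STORE_FAST q → q=-56. Stack: []
LOAD_FAST_LOAD_FAST q,q → push -56,-56. Stack: [-56, -56]
BINARY_OP // → -56 // -56 = 1. Stack: [1]
RETURN_VALUE → return 1.

1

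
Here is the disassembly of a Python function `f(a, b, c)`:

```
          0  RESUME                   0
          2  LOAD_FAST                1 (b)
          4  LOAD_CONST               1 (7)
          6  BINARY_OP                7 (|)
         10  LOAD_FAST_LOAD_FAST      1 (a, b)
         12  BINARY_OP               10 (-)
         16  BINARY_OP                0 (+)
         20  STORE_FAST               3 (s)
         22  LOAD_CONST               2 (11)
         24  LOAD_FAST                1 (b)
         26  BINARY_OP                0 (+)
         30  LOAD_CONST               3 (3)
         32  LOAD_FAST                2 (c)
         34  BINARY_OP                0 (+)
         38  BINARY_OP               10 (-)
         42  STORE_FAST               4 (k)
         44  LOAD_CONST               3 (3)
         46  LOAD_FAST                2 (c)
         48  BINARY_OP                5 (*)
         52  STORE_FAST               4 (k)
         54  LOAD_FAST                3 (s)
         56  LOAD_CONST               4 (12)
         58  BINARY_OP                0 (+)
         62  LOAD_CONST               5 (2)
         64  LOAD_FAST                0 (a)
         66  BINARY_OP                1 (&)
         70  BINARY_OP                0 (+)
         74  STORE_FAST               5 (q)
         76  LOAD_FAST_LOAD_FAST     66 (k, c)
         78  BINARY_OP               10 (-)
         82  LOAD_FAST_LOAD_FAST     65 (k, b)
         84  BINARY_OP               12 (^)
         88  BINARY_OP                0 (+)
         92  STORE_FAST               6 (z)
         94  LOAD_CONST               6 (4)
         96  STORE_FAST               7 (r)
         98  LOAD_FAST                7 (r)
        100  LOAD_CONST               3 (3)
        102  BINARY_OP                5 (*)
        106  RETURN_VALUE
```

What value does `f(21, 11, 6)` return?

LOAD_FAST b → push 11. Stack: [11]
LOAD_CONST → push 7. Stack: [11, 7]
BINARY_OP | → 11 | 7 = 15. Stack: [15]
LOAD_FAST_LOAD_FAST a,b → push 21,11. Stack: [15, 21, 11]
BINARY_OP - → 21 - 11 = 10. Stack: [15, 10]
BINARY_OP + → 15 + 10 = 25. Stack: [25]
STORE_FAST s → s=25. Stack: []
LOAD_CONST → push 11. Stack: [11]
LOAD_FAST b → push 11. Stack: [11, 11]
BINARY_OP + → 11 + 11 = 22. Stack: [22]
LOAD_CONST → push 3. Stack: [22, 3]
LOAD_FAST c → push 6. Stack: [22, 3, 6]
BINARY_OP + → 3 + 6 = 9. Stack: [22, 9]
BINARY_OP - → 22 - 9 = 13. Stack: [13]
STORE_FAST k → k=13. Stack: []
LOAD_CONST → push 3. Stack: [3]
LOAD_FAST c → push 6. Stack: [3, 6]
BINARY_OP * → 3 * 6 = 18. Stack: [18]
STORE_FAST k → k=18. Stack: []
LOAD_FAST s → push 25. Stack: [25]
LOAD_CONST → push 12. Stack: [25, 12]
BINARY_OP + → 25 + 12 = 37. Stack: [37]
LOAD_CONST → push 2. Stack: [37, 2]
LOAD_FAST a → push 21. Stack: [37, 2, 21]
BINARY_OP & → 2 & 21 = 0. Stack: [37, 0]
BINARY_OP + → 37 + 0 = 37. Stack: [37]
STORE_FAST q → q=37. Stack: []
LOAD_FAST_LOAD_FAST k,c → push 18,6. Stack: [18, 6]
BINARY_OP - → 18 - 6 = 12. Stack: [12]
LOAD_FAST_LOAD_FAST k,b → push 18,11. Stack: [12, 18, 11]
BINARY_OP ^ → 18 ^ 11 = 25. Stack: [12, 25]
BINARY_OP + → 12 + 25 = 37. Stack: [37]
STORE_FAST z → z=37. Stack: []
LOAD_CONST → push 4. Stack: [4]
STORE_FAST r → r=4. Stack: []
LOAD_FAST r → push 4. Stack: [4]
LOAD_CONST → push 3. Stack: [4, 3]
BINARY_OP * → 4 * 3 = 12. Stack: [12]
RETURN_VALUE → return 12.

12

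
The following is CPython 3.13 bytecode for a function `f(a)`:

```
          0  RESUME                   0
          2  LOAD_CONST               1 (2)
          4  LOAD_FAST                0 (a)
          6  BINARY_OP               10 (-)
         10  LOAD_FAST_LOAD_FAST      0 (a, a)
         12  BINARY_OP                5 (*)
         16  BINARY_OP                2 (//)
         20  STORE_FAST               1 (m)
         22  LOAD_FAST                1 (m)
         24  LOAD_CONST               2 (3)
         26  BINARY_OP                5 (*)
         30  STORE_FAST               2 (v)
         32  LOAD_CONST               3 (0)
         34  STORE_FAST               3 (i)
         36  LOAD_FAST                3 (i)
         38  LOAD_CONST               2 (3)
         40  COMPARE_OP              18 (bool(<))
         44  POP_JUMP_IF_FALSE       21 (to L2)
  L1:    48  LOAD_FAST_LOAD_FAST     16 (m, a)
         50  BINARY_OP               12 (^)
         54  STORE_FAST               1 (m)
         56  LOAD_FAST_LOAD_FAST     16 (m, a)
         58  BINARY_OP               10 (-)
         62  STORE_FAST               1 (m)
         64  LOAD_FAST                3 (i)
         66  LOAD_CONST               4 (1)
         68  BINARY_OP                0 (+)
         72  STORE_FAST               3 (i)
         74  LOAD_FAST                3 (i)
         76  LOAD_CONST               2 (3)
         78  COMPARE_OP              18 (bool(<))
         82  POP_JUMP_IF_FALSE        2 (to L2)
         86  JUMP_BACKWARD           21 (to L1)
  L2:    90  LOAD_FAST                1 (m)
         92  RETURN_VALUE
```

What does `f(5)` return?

LOAD_CONST → push 2. Stack: [2]
LOAD_FAST a → push 5. Stack: [2, 5]
BINARY_OP - → 2 - 5 = -3. Stack: [-3]
LOAD_FAST_LOAD_FAST a,a → push 5,5. Stack: [-3, 5, 5]
BINARY_OP * → 5 * 5 = 25. Stack: [-3, 25]
BINARY_OP // → -3 // 25 = -1. Stack: [-1]
STORE_FAST m → m=-1. Stack: []
LOAD_FAST m → push -1. Stack: [-1]
LOAD_CONST → push 3. Stack: [-1, 3]
BINARY_OP * → -1 * 3 = -3. Stack: [-3]
STORE_FAST v → v=-3. Stack: []
LOAD_CONST → push 0. Stack: [0]
STORE_FAST i → i=0. Stack: []
LOAD_FAST i → push 0. Stack: [0]
LOAD_CONST → push 3. Stack: [0, 3]
COMPARE_OP bool(<) → 0 vs 3 = True. Stack: [True]
POP_JUMP_IF_FALSE → pop True; no jump. Stack: []
LOAD_FAST_LOAD_FAST m,a → push -1,5. Stack: [-1, 5]
BINARY_OP ^ → -1 ^ 5 = -6. Stack: [-6]
STORE_FAST m → m=-6. Stack: []
LOAD_FAST_LOAD_FAST m,a → push -6,5. Stack: [-6, 5]
BINARY_OP - → -6 - 5 = -11. Stack: [-11]
STORE_FAST m → m=-11. Stack: []
LOAD_FAST i → push 0. Stack: [0]
LOAD_CONST → push 1. Stack: [0, 1]
BINARY_OP + → 0 + 1 = 1. Stack: [1]
STORE_FAST i → i=1. Stack: []
LOAD_FAST i → push 1. Stack: [1]
LOAD_CONST → push 3. Stack: [1, 3]
COMPARE_OP bool(<) → 1 vs 3 = True. Stack: [True]
POP_JUMP_IF_FALSE → pop True; no jump. Stack: []
LOAD_FAST_LOAD_FAST m,a → push -11,5. Stack: [-11, 5]
BINARY_OP ^ → -11 ^ 5 = -16. Stack: [-16]
STORE_FAST m → m=-16. Stack: []
LOAD_FAST_LOAD_FAST m,a → push -16,5. Stack: [-16, 5]
BINARY_OP - → -16 - 5 = -21. Stack: [-21]
STORE_FAST m → m=-21. Stack: []
LOAD_FAST i → push 1. Stack: [1]
LOAD_CONST → push 1. Stack: [1, 1]
BINARY_OP + → 1 + 1 = 2. Stack: [2]
STORE_FAST i → i=2. Stack: []
LOAD_FAST i → push 2. Stack: [2]
LOAD_CONST → push 3. Stack: [2, 3]
COMPARE_OP bool(<) → 2 vs 3 = True. Stack: [True]
POP_JUMP_IF_FALSE → pop True; no jump. Stack: []
LOAD_FAST_LOAD_FAST m,a → push -21,5. Stack: [-21, 5]
BINARY_OP ^ → -21 ^ 5 = -18. Stack: [-18]
STORE_FAST m → m=-18. Stack: []
LOAD_FAST_LOAD_FAST m,a → push -18,5. Stack: [-18, 5]
BINARY_OP - → -18 - 5 = -23. Stack: [-23]
STORE_FAST m → m=-23. Stack: []
LOAD_FAST i → push 2. Stack: [2]
LOAD_CONST → push 1. Stack: [2, 1]
BINARY_OP + → 2 + 1 = 3. Stack: [3]
STORE_FAST i → i=3. Stack: []
LOAD_FAST i → push 3. Stack: [3]
LOAD_CONST → push 3. Stack: [3, 3]
COMPARE_OP bool(<) → 3 vs 3 = False. Stack: [False]
POP_JUMP_IF_FALSE → pop False; jump. Stack: []
LOAD_FAST m → push -23. Stack: [-23]
RETURN_VALUE → return -23.

-23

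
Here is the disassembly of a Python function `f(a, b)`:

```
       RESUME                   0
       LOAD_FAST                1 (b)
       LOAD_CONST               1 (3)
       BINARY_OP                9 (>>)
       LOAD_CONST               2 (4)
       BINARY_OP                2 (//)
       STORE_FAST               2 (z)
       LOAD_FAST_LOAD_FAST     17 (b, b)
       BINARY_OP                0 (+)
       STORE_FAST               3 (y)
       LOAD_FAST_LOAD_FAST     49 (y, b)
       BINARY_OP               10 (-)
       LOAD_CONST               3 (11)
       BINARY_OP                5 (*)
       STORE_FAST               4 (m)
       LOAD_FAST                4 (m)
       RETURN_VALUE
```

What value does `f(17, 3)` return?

LOAD_FAST b → push 3. Stack: [3]
LOAD_CONST → push 3. Stack: [3, 3]
BINARY_OP >> → 3 >> 3 = 0. Stack: [0]
LOAD_CONST → push 4. Stack: [0, 4]
BINARY_OP // → 0 // 4 = 0. Stack: [0]
STORE_FAST z → z=0. Stack: []
LOAD_FAST_LOAD_FAST b,b → push 3,3. Stack: [3, 3]
BINARY_OP + → 3 + 3 = 6. Stack: [6]
STORE_FAST y → y=6. Stack: []
LOAD_FAST_LOAD_FAST y,b → push 6,3. Stack: [6, 3]
BINARY_OP - → 6 - 3 = 3. Stack: [3]
LOAD_CONST → push 11. Stack: [3, 11]
BINARY_OP * → 3 * 11 = 33. Stack: [33]
STORE_FAST m → m=33. Stack: []
LOAD_FAST m → push 33. Stack: [33]
RETURN_VALUE → return 33.

33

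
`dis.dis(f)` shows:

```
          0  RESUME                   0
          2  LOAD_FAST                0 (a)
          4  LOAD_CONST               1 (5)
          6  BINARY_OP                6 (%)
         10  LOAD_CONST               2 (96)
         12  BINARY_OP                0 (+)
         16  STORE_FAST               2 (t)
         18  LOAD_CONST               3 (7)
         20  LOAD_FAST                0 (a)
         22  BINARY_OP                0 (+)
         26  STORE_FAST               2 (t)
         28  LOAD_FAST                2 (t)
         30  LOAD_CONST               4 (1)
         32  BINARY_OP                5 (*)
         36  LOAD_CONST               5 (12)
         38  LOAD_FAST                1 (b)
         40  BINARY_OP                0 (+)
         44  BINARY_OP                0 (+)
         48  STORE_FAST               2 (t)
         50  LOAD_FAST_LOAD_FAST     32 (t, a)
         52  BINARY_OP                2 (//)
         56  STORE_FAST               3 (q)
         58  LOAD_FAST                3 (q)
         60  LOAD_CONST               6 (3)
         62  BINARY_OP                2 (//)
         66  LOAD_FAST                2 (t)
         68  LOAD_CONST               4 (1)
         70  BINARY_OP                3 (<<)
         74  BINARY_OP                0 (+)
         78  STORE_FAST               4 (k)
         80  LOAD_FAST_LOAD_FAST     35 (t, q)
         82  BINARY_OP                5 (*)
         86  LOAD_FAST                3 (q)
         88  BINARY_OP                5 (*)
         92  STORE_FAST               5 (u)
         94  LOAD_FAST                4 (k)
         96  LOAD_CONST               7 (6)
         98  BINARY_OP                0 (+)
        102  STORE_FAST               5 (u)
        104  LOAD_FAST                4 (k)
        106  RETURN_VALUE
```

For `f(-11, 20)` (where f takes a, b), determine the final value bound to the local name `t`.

28

LOAD_FAST a → push -11. Stack: [-11]
LOAD_CONST → push 5. Stack: [-11, 5]
BINARY_OP % → -11 % 5 = 4. Stack: [4]
LOAD_CONST → push 96. Stack: [4, 96]
BINARY_OP + → 4 + 96 = 100. Stack: [100]
STORE_FAST t → t=100. Stack: []
LOAD_CONST → push 7. Stack: [7]
LOAD_FAST a → push -11. Stack: [7, -11]
BINARY_OP + → 7 + -11 = -4. Stack: [-4]
STORE_FAST t → t=-4. Stack: []
LOAD_FAST t → push -4. Stack: [-4]
LOAD_CONST → push 1. Stack: [-4, 1]
BINARY_OP * → -4 * 1 = -4. Stack: [-4]
LOAD_CONST → push 12. Stack: [-4, 12]
LOAD_FAST b → push 20. Stack: [-4, 12, 20]
BINARY_OP + → 12 + 20 = 32. Stack: [-4, 32]
BINARY_OP + → -4 + 32 = 28. Stack: [28]
STORE_FAST t → t=28. Stack: []
LOAD_FAST_LOAD_FAST t,a → push 28,-11. Stack: [28, -11]
BINARY_OP // → 28 // -11 = -3. Stack: [-3]
STORE_FAST q → q=-3. Stack: []
LOAD_FAST q → push -3. Stack: [-3]
LOAD_CONST → push 3. Stack: [-3, 3]
BINARY_OP // → -3 // 3 = -1. Stack: [-1]
LOAD_FAST t → push 28. Stack: [-1, 28]
LOAD_CONST → push 1. Stack: [-1, 28, 1]
BINARY_OP << → 28 << 1 = 56. Stack: [-1, 56]
BINARY_OP + → -1 + 56 = 55. Stack: [55]
STORE_FAST k → k=55. Stack: []
LOAD_FAST_LOAD_FAST t,q → push 28,-3. Stack: [28, -3]
BINARY_OP * → 28 * -3 = -84. Stack: [-84]
LOAD_FAST q → push -3. Stack: [-84, -3]
BINARY_OP * → -84 * -3 = 252. Stack: [252]
STORE_FAST u → u=252. Stack: []
LOAD_FAST k → push 55. Stack: [55]
LOAD_CONST → push 6. Stack: [55, 6]
BINARY_OP + → 55 + 6 = 61. Stack: [61]
STORE_FAST u → u=61. Stack: []
LOAD_FAST k → push 55. Stack: [55]
RETURN_VALUE → return 55.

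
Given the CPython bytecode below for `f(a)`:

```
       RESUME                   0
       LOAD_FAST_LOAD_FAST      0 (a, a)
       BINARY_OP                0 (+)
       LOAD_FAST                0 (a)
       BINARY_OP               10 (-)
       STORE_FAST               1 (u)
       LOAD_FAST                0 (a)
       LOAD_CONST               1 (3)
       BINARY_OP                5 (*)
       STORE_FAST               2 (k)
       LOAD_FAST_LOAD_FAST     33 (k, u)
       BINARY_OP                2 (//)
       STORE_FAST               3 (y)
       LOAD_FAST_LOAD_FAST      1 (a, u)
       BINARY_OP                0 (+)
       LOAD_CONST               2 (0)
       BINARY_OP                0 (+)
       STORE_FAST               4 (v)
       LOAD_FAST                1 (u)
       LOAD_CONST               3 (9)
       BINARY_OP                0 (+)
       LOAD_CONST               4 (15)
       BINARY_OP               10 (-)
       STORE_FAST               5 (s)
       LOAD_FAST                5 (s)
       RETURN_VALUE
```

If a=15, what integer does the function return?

9

LOAD_FAST_LOAD_FAST a,a → push 15,15. Stack: [15, 15]
BINARY_OP + → 15 + 15 = 30. Stack: [30]
LOAD_FAST a → push 15. Stack: [30, 15]
BINARY_OP - → 30 - 15 = 15. Stack: [15]
STORE_FAST u → u=15. Stack: []
LOAD_FAST a → push 15. Stack: [15]
LOAD_CONST → push 3. Stack: [15, 3]
BINARY_OP * → 15 * 3 = 45. Stack: [45]
STORE_FAST k → k=45. Stack: []
LOAD_FAST_LOAD_FAST k,u → push 45,15. Stack: [45, 15]
BINARY_OP // → 45 // 15 = 3. Stack: [3]
STORE_FAST y → y=3. Stack: []
LOAD_FAST_LOAD_FAST a,u → push 15,15. Stack: [15, 15]
BINARY_OP + → 15 + 15 = 30. Stack: [30]
LOAD_CONST → push 0. Stack: [30, 0]
BINARY_OP + → 30 + 0 = 30. Stack: [30]
STORE_FAST v → v=30. Stack: []
LOAD_FAST u → push 15. Stack: [15]
LOAD_CONST → push 9. Stack: [15, 9]
BINARY_OP + → 15 + 9 = 24. Stack: [24]
LOAD_CONST → push 15. Stack: [24, 15]
BINARY_OP - → 24 - 15 = 9. Stack: [9]
STORE_FAST s → s=9. Stack: []
LOAD_FAST s → push 9. Stack: [9]
RETURN_VALUE → return 9.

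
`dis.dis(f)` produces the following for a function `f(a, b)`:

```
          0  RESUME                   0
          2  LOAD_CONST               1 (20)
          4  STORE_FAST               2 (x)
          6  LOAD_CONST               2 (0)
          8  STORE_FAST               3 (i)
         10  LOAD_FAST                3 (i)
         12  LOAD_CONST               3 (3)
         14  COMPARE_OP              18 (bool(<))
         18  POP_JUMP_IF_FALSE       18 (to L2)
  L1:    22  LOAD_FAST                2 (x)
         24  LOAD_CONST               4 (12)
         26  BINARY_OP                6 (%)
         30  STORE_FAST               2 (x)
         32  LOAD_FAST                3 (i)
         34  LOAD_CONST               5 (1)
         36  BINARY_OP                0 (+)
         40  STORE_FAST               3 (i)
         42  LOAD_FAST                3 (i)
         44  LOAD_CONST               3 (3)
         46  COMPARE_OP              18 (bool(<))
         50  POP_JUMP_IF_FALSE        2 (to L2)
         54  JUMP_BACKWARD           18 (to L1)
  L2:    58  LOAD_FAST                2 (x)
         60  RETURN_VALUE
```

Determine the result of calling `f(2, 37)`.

LOAD_CONST → push 20. Stack: [20]
STORE_FAST x → x=20. Stack: []
LOAD_CONST → push 0. Stack: [0]
STORE_FAST i → i=0. Stack: []
LOAD_FAST i → push 0. Stack: [0]
LOAD_CONST → push 3. Stack: [0, 3]
COMPARE_OP bool(<) → 0 vs 3 = True. Stack: [True]
POP_JUMP_IF_FALSE → pop True; no jump. Stack: []
LOAD_FAST x → push 20. Stack: [20]
LOAD_CONST → push 12. Stack: [20, 12]
BINARY_OP % → 20 % 12 = 8. Stack: [8]
STORE_FAST x → x=8. Stack: []
LOAD_FAST i → push 0. Stack: [0]
LOAD_CONST → push 1. Stack: [0, 1]
BINARY_OP + → 0 + 1 = 1. Stack: [1]
STORE_FAST i → i=1. Stack: []
LOAD_FAST i → push 1. Stack: [1]
LOAD_CONST → push 3. Stack: [1, 3]
COMPARE_OP bool(<) → 1 vs 3 = True. Stack: [True]
POP_JUMP_IF_FALSE → pop True; no jump. Stack: []
LOAD_FAST x → push 8. Stack: [8]
LOAD_CONST → push 12. Stack: [8, 12]
BINARY_OP % → 8 % 12 = 8. Stack: [8]
STORE_FAST x → x=8. Stack: []
LOAD_FAST i → push 1. Stack: [1]
LOAD_CONST → push 1. Stack: [1, 1]
BINARY_OP + → 1 + 1 = 2. Stack: [2]
STORE_FAST i → i=2. Stack: []
LOAD_FAST i → push 2. Stack: [2]
LOAD_CONST → push 3. Stack: [2, 3]
COMPARE_OP bool(<) → 2 vs 3 = True. Stack: [True]
POP_JUMP_IF_FALSE → pop True; no jump. Stack: []
LOAD_FAST x → push 8. Stack: [8]
LOAD_CONST → push 12. Stack: [8, 12]
BINARY_OP % → 8 % 12 = 8. Stack: [8]
STORE_FAST x → x=8. Stack: []
LOAD_FAST i → push 2. Stack: [2]
LOAD_CONST → push 1. Stack: [2, 1]
BINARY_OP + → 2 + 1 = 3. Stack: [3]
STORE_FAST i → i=3. Stack: []
LOAD_FAST i → push 3. Stack: [3]
LOAD_CONST → push 3. Stack: [3, 3]
COMPARE_OP bool(<) → 3 vs 3 = False. Stack: [False]
POP_JUMP_IF_FALSE → pop False; jump. Stack: []
LOAD_FAST x → push 8. Stack: [8]
RETURN_VALUE → return 8.

8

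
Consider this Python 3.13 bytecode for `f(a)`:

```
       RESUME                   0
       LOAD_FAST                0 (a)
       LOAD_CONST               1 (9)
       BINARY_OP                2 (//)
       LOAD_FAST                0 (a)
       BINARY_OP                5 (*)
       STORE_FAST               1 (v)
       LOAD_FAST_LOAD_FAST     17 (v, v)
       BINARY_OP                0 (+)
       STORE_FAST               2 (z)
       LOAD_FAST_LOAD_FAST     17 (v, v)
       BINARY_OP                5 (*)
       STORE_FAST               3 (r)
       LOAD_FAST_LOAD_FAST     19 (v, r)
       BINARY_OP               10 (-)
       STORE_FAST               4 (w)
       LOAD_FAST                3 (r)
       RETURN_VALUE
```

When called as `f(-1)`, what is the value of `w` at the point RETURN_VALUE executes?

LOAD_FAST a → push -1. Stack: [-1]
LOAD_CONST → push 9. Stack: [-1, 9]
BINARY_OP // → -1 // 9 = -1. Stack: [-1]
LOAD_FAST a → push -1. Stack: [-1, -1]
BINARY_OP * → -1 * -1 = 1. Stack: [1]
STORE_FAST v → v=1. Stack: []
LOAD_FAST_LOAD_FAST v,v → push 1,1. Stack: [1, 1]
BINARY_OP + → 1 + 1 = 2. Stack: [2]
STORE_FAST z → z=2. Stack: []
LOAD_FAST_LOAD_FAST v,v → push 1,1. Stack: [1, 1]
BINARY_OP * → 1 * 1 = 1. Stack: [1]
STORE_FAST r → r=1. Stack: []
LOAD_FAST_LOAD_FAST v,r → push 1,1. Stack: [1, 1]
BINARY_OP - → 1 - 1 = 0. Stack: [0]
STORE_FAST w → w=0. Stack: []
LOAD_FAST r → push 1. Stack: [1]
RETURN_VALUE → return 1.

0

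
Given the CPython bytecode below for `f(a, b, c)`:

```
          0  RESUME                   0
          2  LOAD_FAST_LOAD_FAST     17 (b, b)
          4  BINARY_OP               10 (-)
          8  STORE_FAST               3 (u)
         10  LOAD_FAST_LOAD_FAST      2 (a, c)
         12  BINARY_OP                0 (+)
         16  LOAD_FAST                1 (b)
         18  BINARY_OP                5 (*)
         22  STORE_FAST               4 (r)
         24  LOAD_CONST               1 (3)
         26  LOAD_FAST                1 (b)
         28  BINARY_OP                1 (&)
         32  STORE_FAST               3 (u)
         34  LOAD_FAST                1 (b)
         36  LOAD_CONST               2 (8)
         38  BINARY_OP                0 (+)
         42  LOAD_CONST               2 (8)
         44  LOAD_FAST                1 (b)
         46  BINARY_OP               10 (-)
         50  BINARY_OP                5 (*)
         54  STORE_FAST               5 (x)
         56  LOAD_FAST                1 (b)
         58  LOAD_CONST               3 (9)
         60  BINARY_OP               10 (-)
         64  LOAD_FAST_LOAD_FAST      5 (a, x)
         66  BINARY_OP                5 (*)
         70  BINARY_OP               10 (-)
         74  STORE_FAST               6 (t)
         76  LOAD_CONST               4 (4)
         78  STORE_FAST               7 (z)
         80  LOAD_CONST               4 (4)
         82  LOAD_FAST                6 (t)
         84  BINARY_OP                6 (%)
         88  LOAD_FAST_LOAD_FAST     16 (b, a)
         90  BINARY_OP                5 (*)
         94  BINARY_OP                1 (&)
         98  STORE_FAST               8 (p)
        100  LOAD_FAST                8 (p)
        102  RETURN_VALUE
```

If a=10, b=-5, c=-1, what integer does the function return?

LOAD_FAST_LOAD_FAST b,b → push -5,-5. Stack: [-5, -5]
BINARY_OP - → -5 - -5 = 0. Stack: [0]
STORE_FAST u → u=0. Stack: []
LOAD_FAST_LOAD_FAST a,c → push 10,-1. Stack: [10, -1]
BINARY_OP + → 10 + -1 = 9. Stack: [9]
LOAD_FAST b → push -5. Stack: [9, -5]
BINARY_OP * → 9 * -5 = -45. Stack: [-45]
STORE_FAST r → r=-45. Stack: []
LOAD_CONST → push 3. Stack: [3]
LOAD_FAST b → push -5. Stack: [3, -5]
BINARY_OP & → 3 & -5 = 3. Stack: [3]
STORE_FAST u → u=3. Stack: []
LOAD_FAST b → push -5. Stack: [-5]
LOAD_CONST → push 8. Stack: [-5, 8]
BINARY_OP + → -5 + 8 = 3. Stack: [3]
LOAD_CONST → push 8. Stack: [3, 8]
LOAD_FAST b → push -5. Stack: [3, 8, -5]
BINARY_OP - → 8 - -5 = 13. Stack: [3, 13]
BINARY_OP * → 3 * 13 = 39. Stack: [39]
STORE_FAST x → x=39. Stack: []
LOAD_FAST b → push -5. Stack: [-5]
LOAD_CONST → push 9. Stack: [-5, 9]
BINARY_OP - → -5 - 9 = -14. Stack: [-14]
LOAD_FAST_LOAD_FAST a,x → push 10,39. Stack: [-14, 10, 39]
BINARY_OP * → 10 * 39 = 390. Stack: [-14, 390]
BINARY_OP - → -14 - 390 = -404. Stack: [-404]
STORE_FAST t → t=-404. Stack: []
LOAD_CONST → push 4. Stack: [4]
STORE_FAST z → z=4. Stack: []
LOAD_CONST → push 4. Stack: [4]
LOAD_FAST t → push -404. Stack: [4, -404]
BINARY_OP % → 4 % -404 = -400. Stack: [-400]
LOAD_FAST_LOAD_FAST b,a → push -5,10. Stack: [-400, -5, 10]
BINARY_OP * → -5 * 10 = -50. Stack: [-400, -50]
BINARY_OP & → -400 & -50 = -448. Stack: [-448]
STORE_FAST p → p=-448. Stack: []
LOAD_FAST p → push -448. Stack: [-448]
RETURN_VALUE → return -448.

-448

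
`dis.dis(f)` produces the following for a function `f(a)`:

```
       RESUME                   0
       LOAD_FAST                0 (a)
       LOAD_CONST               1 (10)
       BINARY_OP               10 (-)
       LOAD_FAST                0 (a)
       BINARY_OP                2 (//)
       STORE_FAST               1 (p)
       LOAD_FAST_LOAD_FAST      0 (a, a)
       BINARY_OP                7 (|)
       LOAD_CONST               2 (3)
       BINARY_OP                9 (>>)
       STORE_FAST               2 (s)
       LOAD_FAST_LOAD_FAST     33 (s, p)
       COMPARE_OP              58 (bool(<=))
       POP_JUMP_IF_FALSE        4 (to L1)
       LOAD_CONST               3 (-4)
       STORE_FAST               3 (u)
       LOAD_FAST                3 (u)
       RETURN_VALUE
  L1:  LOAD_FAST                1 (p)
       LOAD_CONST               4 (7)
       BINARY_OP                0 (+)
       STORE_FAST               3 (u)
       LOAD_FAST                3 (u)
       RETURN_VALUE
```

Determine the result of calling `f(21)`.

LOAD_FAST a → push 21. Stack: [21]
LOAD_CONST → push 10. Stack: [21, 10]
BINARY_OP - → 21 - 10 = 11. Stack: [11]
LOAD_FAST a → push 21. Stack: [11, 21]
BINARY_OP // → 11 // 21 = 0. Stack: [0]
STORE_FAST p → p=0. Stack: []
LOAD_FAST_LOAD_FAST a,a → push 21,21. Stack: [21, 21]
BINARY_OP | → 21 | 21 = 21. Stack: [21]
LOAD_CONST → push 3. Stack: [21, 3]
BINARY_OP >> → 21 >> 3 = 2. Stack: [2]
STORE_FAST s → s=2. Stack: []
LOAD_FAST_LOAD_FAST s,p → push 2,0. Stack: [2, 0]
COMPARE_OP bool(<=) → 2 vs 0 = False. Stack: [False]
POP_JUMP_IF_FALSE → pop False; jump. Stack: []
LOAD_FAST p → push 0. Stack: [0]
LOAD_CONST → push 7. Stack: [0, 7]
BINARY_OP + → 0 + 7 = 7. Stack: [7]
STORE_FAST u → u=7. Stack: []
LOAD_FAST u → push 7. Stack: [7]
RETURN_VALUE → return 7.

7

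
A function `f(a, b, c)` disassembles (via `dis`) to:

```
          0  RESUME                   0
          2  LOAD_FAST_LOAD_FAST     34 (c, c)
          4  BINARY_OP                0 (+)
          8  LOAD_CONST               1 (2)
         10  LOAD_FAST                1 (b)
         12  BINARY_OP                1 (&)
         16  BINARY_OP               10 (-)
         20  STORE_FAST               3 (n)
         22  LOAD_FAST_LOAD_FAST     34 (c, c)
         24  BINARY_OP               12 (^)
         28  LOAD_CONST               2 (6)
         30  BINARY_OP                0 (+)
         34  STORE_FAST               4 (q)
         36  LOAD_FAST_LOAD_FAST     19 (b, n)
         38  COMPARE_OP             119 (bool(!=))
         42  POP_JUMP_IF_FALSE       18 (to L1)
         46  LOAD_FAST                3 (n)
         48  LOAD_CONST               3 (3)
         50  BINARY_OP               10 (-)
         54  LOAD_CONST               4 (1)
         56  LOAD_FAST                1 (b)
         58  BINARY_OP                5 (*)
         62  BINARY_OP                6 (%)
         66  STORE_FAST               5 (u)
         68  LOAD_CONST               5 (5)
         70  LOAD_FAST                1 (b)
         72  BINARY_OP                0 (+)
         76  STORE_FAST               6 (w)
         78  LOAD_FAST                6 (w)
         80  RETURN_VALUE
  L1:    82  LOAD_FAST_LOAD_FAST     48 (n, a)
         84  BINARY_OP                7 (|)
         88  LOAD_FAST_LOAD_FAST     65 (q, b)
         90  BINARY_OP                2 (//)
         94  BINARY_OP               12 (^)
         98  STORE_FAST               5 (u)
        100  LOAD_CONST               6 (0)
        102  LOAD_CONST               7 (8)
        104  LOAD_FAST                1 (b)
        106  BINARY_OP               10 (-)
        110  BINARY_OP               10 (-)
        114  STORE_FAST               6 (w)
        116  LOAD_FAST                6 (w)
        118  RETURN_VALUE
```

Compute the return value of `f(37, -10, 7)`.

LOAD_FAST_LOAD_FAST c,c → push 7,7. Stack: [7, 7]
BINARY_OP + → 7 + 7 = 14. Stack: [14]
LOAD_CONST → push 2. Stack: [14, 2]
LOAD_FAST b → push -10. Stack: [14, 2, -10]
BINARY_OP & → 2 & -10 = 2. Stack: [14, 2]
BINARY_OP - → 14 - 2 = 12. Stack: [12]
STORE_FAST n → n=12. Stack: []
LOAD_FAST_LOAD_FAST c,c → push 7,7. Stack: [7, 7]
BINARY_OP ^ → 7 ^ 7 = 0. Stack: [0]
LOAD_CONST → push 6. Stack: [0, 6]
BINARY_OP + → 0 + 6 = 6. Stack: [6]
STORE_FAST q → q=6. Stack: []
LOAD_FAST_LOAD_FAST b,n → push -10,12. Stack: [-10, 12]
COMPARE_OP bool(!=) → -10 vs 12 = True. Stack: [True]
POP_JUMP_IF_FALSE → pop True; no jump. Stack: []
LOAD_FAST n → push 12. Stack: [12]
LOAD_CONST → push 3. Stack: [12, 3]
BINARY_OP - → 12 - 3 = 9. Stack: [9]
LOAD_CONST → push 1. Stack: [9, 1]
LOAD_FAST b → push -10. Stack: [9, 1, -10]
BINARY_OP * → 1 * -10 = -10. Stack: [9, -10]
BINARY_OP % → 9 % -10 = -1. Stack: [-1]
STORE_FAST u → u=-1. Stack: []
LOAD_CONST → push 5. Stack: [5]
LOAD_FAST b → push -10. Stack: [5, -10]
BINARY_OP + → 5 + -10 = -5. Stack: [-5]
STORE_FAST w → w=-5. Stack: []
LOAD_FAST w → push -5. Stack: [-5]
RETURN_VALUE → return -5.

-5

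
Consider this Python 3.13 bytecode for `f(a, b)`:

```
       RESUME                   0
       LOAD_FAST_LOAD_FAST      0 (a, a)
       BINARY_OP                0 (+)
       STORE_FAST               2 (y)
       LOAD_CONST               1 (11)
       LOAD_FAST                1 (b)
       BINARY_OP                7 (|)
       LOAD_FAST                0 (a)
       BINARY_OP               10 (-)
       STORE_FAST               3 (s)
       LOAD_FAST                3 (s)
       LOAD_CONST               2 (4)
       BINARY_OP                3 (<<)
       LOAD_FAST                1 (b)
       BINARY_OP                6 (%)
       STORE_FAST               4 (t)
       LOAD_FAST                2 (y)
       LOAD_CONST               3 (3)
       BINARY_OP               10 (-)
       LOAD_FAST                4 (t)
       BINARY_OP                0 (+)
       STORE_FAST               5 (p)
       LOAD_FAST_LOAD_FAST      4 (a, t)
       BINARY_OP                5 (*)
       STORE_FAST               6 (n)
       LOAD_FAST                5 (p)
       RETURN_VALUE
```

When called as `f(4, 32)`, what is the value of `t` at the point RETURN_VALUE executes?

LOAD_FAST_LOAD_FAST a,a → push 4,4. Stack: [4, 4]
BINARY_OP + → 4 + 4 = 8. Stack: [8]
STORE_FAST y → y=8. Stack: []
LOAD_CONST → push 11. Stack: [11]
LOAD_FAST b → push 32. Stack: [11, 32]
BINARY_OP | → 11 | 32 = 43. Stack: [43]
LOAD_FAST a → push 4. Stack: [43, 4]
BINARY_OP - → 43 - 4 = 39. Stack: [39]
STORE_FAST s → s=39. Stack: []
LOAD_FAST s → push 39. Stack: [39]
LOAD_CONST → push 4. Stack: [39, 4]
BINARY_OP << → 39 << 4 = 624. Stack: [624]
LOAD_FAST b → push 32. Stack: [624, 32]
BINARY_OP % → 624 % 32 = 16. Stack: [16]
STORE_FAST t → t=16. Stack: []
LOAD_FAST y → push 8. Stack: [8]
LOAD_CONST → push 3. Stack: [8, 3]
BINARY_OP - → 8 - 3 = 5. Stack: [5]
LOAD_FAST t → push 16. Stack: [5, 16]
BINARY_OP + → 5 + 16 = 21. Stack: [21]
STORE_FAST p → p=21. Stack: []
LOAD_FAST_LOAD_FAST a,t → push 4,16. Stack: [4, 16]
BINARY_OP * → 4 * 16 = 64. Stack: [64]
STORE_FAST n → n=64. Stack: []
LOAD_FAST p → push 21. Stack: [21]
RETURN_VALUE → return 21.

16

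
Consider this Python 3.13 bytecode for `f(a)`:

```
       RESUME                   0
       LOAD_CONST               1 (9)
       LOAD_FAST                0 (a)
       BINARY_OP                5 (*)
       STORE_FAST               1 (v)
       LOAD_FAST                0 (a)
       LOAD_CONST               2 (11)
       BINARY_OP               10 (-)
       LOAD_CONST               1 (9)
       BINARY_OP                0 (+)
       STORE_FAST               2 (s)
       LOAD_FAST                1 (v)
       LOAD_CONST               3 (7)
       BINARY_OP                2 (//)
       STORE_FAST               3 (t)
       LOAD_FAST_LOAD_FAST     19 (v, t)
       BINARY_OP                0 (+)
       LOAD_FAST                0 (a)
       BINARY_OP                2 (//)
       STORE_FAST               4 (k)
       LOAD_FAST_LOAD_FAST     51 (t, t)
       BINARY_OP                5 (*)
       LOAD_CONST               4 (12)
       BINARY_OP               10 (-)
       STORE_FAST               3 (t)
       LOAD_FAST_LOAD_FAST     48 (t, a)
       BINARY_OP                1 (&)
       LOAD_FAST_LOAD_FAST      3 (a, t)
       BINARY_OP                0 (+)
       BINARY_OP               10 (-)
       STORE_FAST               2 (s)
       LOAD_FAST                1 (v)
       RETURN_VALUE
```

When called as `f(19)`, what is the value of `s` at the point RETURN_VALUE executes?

-567

LOAD_CONST → push 9. Stack: [9]
LOAD_FAST a → push 19. Stack: [9, 19]
BINARY_OP * → 9 * 19 = 171. Stack: [171]
STORE_FAST v → v=171. Stack: []
LOAD_FAST a → push 19. Stack: [19]
LOAD_CONST → push 11. Stack: [19, 11]
BINARY_OP - → 19 - 11 = 8. Stack: [8]
LOAD_CONST → push 9. Stack: [8, 9]
BINARY_OP + → 8 + 9 = 17. Stack: [17]
STORE_FAST s → s=17. Stack: []
LOAD_FAST v → push 171. Stack: [171]
LOAD_CONST → push 7. Stack: [171, 7]
BINARY_OP // → 171 // 7 = 24. Stack: [24]
STORE_FAST t → t=24. Stack: []
LOAD_FAST_LOAD_FAST v,t → push 171,24. Stack: [171, 24]
BINARY_OP + → 171 + 24 = 195. Stack: [195]
LOAD_FAST a → push 19. Stack: [195, 19]
BINARY_OP // → 195 // 19 = 10. Stack: [10]
STORE_FAST k → k=10. Stack: []
LOAD_FAST_LOAD_FAST t,t → push 24,24. Stack: [24, 24]
BINARY_OP * → 24 * 24 = 576. Stack: [576]
LOAD_CONST → push 12. Stack: [576, 12]
BINARY_OP - → 576 - 12 = 564. Stack: [564]
STORE_FAST t → t=564. Stack: []
LOAD_FAST_LOAD_FAST t,a → push 564,19. Stack: [564, 19]
BINARY_OP & → 564 & 19 = 16. Stack: [16]
LOAD_FAST_LOAD_FAST a,t → push 19,564. Stack: [16, 19, 564]
BINARY_OP + → 19 + 564 = 583. Stack: [16, 583]
BINARY_OP - → 16 - 583 = -567. Stack: [-567]
STORE_FAST s → s=-567. Stack: []
LOAD_FAST v → push 171. Stack: [171]
RETURN_VALUE → return 171.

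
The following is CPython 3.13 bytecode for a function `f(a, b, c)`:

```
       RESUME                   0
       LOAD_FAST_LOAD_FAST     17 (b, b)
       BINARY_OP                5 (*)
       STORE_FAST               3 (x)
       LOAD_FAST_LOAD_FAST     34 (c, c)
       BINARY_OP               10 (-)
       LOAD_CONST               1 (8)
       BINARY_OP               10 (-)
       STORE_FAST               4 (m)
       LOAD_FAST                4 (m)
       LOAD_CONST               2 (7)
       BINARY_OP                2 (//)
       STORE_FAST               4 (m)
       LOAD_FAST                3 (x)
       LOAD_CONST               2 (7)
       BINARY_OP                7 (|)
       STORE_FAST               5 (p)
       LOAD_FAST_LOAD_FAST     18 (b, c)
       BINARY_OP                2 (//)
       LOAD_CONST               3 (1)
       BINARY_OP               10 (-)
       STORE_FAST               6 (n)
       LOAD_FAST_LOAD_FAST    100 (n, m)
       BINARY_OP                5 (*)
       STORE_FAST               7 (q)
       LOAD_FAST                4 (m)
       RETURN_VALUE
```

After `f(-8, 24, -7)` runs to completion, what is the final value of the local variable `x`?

576

LOAD_FAST_LOAD_FAST b,b → push 24,24. Stack: [24, 24]
BINARY_OP * → 24 * 24 = 576. Stack: [576]
STORE_FAST x → x=576. Stack: []
LOAD_FAST_LOAD_FAST c,c → push -7,-7. Stack: [-7, -7]
BINARY_OP - → -7 - -7 = 0. Stack: [0]
LOAD_CONST → push 8. Stack: [0, 8]
BINARY_OP - → 0 - 8 = -8. Stack: [-8]
STORE_FAST m → m=-8. Stack: []
LOAD_FAST m → push -8. Stack: [-8]
LOAD_CONST → push 7. Stack: [-8, 7]
BINARY_OP // → -8 // 7 = -2. Stack: [-2]
STORE_FAST m → m=-2. Stack: []
LOAD_FAST x → push 576. Stack: [576]
LOAD_CONST → push 7. Stack: [576, 7]
BINARY_OP | → 576 | 7 = 583. Stack: [583]
STORE_FAST p → p=583. Stack: []
LOAD_FAST_LOAD_FAST b,c → push 24,-7. Stack: [24, -7]
BINARY_OP // → 24 // -7 = -4. Stack: [-4]
LOAD_CONST → push 1. Stack: [-4, 1]
BINARY_OP - → -4 - 1 = -5. Stack: [-5]
STORE_FAST n → n=-5. Stack: []
LOAD_FAST_LOAD_FAST n,m → push -5,-2. Stack: [-5, -2]
BINARY_OP * → -5 * -2 = 10. Stack: [10]
STORE_FAST q → q=10. Stack: []
LOAD_FAST m → push -2. Stack: [-2]
RETURN_VALUE → return -2.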